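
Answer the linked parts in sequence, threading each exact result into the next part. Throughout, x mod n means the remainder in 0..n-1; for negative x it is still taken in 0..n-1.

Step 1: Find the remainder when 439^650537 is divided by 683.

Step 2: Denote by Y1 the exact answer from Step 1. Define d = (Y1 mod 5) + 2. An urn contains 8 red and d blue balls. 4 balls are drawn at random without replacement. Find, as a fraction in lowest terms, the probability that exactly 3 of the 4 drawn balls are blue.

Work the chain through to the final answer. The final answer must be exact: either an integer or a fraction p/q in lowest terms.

32/495

Step 1: squarings mod 683: 439^1=439, 439^2=115, 439^4=248, 439^8=34, 439^16=473, 439^32=388, 439^64=284, 439^128=62, 439^256=429, 439^512=314, 439^1024=244, 439^2048=115, 439^4096=248, 439^8192=34, 439^16384=473, 439^32768=388, 439^65536=284, 439^131072=62, 439^262144=429, 439^524288=314; 439^650537 = 439^1 * 439^8 * 439^32 * 439^256 * 439^1024 * 439^2048 * 439^8192 * 439^16384 * 439^32768 * 439^65536 * 439^524288 = 377 (mod 683); answer 377
Step 2: Y1 = 377; d = 4; total draws C(12,4) = 495; favorable C(4,3)*C(8,1) = 32; P = 32/495; answer 32/495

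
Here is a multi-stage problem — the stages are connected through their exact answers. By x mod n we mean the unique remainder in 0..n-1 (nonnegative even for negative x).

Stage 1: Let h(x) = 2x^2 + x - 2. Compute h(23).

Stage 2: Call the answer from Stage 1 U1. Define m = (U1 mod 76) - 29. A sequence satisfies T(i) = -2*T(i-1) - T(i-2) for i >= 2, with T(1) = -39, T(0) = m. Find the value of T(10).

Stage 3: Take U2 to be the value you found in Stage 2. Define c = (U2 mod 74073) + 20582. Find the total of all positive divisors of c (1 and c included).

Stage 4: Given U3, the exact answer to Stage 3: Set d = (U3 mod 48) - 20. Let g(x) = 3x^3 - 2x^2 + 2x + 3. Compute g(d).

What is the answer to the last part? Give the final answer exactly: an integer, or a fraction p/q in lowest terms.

Stage 1: 2*(23)^2 + 1*(23)^1 - 2 = (1058) + (23) + (-2) = 1079; answer 1079
Stage 2: U1 = 1079; m = -14; T(2) = -2*(-39) - 1*(-14) = 92; iterating: T(2)=92, T(3)=-145, T(4)=198, T(5)=-251, T(6)=304, T(7)=-357, T(8)=410, T(9)=-463, T(10)=516; answer 516
Stage 3: U2 = 516; c = 21098; 21098 = 2 * 7 * 11 * 137; sigma = (1 + 2) * (1 + 7) * (1 + 11) * (1 + 137) = 3 * 8 * 12 * 138 = 39744; answer 39744
Stage 4: U3 = 39744; d = -20; 3*(-20)^3 - 2*(-20)^2 + 2*(-20)^1 + 3 = (-24000) + (-800) + (-40) + (3) = -24837; answer -24837

-24837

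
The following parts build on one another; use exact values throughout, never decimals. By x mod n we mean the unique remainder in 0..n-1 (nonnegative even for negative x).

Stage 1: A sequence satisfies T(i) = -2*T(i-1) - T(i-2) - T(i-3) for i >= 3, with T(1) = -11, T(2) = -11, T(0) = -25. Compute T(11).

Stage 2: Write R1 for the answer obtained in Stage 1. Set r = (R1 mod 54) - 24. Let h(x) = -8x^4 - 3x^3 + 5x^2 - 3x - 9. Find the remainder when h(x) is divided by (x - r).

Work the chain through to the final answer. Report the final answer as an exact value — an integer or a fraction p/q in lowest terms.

-820647

Stage 1: T(3) = -2*(-11) - 1*(-11) - 1*(-25) = 58; iterating: T(3)=58, T(4)=-94, T(5)=141, T(6)=-246, T(7)=445, T(8)=-785, T(9)=1371, T(10)=-2402, T(11)=4218; answer 4218
Stage 2: R1 = 4218; r = -18; remainder = value at the root: -8*(-18)^4 - 3*(-18)^3 + 5*(-18)^2 - 3*(-18)^1 - 9 = (-839808) + (17496) + (1620) + (54) + (-9) = -820647; answer -820647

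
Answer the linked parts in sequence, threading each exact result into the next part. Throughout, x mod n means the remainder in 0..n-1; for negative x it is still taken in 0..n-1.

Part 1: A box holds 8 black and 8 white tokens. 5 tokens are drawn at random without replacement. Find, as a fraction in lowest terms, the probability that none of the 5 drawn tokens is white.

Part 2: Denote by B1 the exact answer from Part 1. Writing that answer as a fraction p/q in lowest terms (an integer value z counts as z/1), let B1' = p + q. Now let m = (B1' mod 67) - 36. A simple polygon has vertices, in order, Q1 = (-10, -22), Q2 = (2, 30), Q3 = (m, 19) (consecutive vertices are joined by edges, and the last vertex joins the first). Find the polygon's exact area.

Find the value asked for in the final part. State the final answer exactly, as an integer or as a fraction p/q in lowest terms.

Part 1: total draws C(16,5) = 4368; favorable C(8,5) = 56; P = 1/78; answer 1/78
Part 2: B1 = 1/78; threaded value p + q = 79; m = -24; cross terms: (-10*30 - 2*-22)=-256, (2*19 - -24*30)=758, (-24*-22 - -10*19)=718; twice the area = |1220| = 1220; area = 610; answer 610

610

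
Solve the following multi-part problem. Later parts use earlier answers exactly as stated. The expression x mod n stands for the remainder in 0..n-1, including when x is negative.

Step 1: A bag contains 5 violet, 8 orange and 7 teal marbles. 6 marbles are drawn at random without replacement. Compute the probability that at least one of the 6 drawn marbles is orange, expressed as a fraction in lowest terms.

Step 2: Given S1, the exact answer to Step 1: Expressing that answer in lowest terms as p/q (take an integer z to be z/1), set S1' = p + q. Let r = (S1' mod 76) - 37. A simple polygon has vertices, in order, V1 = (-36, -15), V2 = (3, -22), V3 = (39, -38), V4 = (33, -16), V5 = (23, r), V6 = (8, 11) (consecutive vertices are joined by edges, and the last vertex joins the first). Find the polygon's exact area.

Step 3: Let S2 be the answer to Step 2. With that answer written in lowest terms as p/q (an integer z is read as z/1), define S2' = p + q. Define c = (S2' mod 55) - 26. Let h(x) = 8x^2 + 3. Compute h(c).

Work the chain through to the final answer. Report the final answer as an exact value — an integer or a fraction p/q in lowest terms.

Step 1: total draws C(20,6) = 38760; complement C(12,6) = 924; favorable 38760 - 924 = 37836; P = 3153/3230; answer 3153/3230
Step 2: S1 = 3153/3230; threaded value p + q = 6383; r = 38; cross terms: (-36*-22 - 3*-15)=837, (3*-38 - 39*-22)=744, (39*-16 - 33*-38)=630, (33*38 - 23*-16)=1622, (23*11 - 8*38)=-51, (8*-15 - -36*11)=276; twice the area = |4058| = 4058; area = 2029; answer 2029
Step 3: S2 = 2029; threaded value p + q = 2030; c = 24; 8*(24)^2 + 3 = (4608) + (3) = 4611; answer 4611

4611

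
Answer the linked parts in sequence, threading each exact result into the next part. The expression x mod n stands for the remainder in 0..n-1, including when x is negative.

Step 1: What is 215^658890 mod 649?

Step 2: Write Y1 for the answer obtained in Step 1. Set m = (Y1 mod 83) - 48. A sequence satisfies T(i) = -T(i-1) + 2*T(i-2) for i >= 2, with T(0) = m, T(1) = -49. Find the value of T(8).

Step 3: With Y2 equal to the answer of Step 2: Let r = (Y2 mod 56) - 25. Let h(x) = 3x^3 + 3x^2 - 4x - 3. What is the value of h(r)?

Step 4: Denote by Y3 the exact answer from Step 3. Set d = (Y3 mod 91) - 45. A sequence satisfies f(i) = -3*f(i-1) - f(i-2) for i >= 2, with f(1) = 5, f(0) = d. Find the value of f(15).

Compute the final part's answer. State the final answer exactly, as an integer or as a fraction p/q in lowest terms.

Step 1: squarings mod 649: 215^1=215, 215^2=146, 215^4=548, 215^8=466, 215^16=390, 215^32=234, 215^64=240, 215^128=488, 215^256=610, 215^512=223, 215^1024=405, 215^2048=477, 215^4096=379, 215^8192=212, 215^16384=163, 215^32768=609, 215^65536=302, 215^131072=344, 215^262144=218, 215^524288=147; 215^658890 = 215^2 * 215^8 * 215^64 * 215^128 * 215^256 * 215^1024 * 215^2048 * 215^131072 * 215^524288 = 540 (mod 649); answer 540
Step 2: Y1 = 540; m = -6; T(2) = -1*(-49) + 2*(-6) = 37; iterating: T(2)=37, T(3)=-135, T(4)=209, T(5)=-479, T(6)=897, T(7)=-1855, T(8)=3649; answer 3649
Step 3: Y2 = 3649; r = -16; 3*(-16)^3 + 3*(-16)^2 - 4*(-16)^1 - 3 = (-12288) + (768) + (64) + (-3) = -11459; answer -11459
Step 4: Y3 = -11459; d = -38; f(2) = -3*(5) - 1*(-38) = 23; iterating: f(2)=23, f(3)=-74, f(4)=199, f(5)=-523, f(6)=1370, f(7)=-3587, f(8)=9391, f(9)=-24586, f(10)=64367, f(11)=-168515, f(12)=441178, f(13)=-1155019, f(14)=3023879, f(15)=-7916618; answer -7916618

-7916618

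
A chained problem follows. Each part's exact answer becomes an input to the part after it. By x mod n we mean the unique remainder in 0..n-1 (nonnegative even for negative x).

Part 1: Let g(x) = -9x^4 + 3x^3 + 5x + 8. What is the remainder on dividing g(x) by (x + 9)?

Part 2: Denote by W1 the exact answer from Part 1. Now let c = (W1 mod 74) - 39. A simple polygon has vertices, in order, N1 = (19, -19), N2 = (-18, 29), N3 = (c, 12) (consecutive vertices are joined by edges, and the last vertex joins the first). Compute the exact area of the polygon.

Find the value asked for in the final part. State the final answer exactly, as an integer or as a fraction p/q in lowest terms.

1867/2

Part 1: remainder = value at the root: -9*(-9)^4 + 3*(-9)^3 + 5*(-9)^1 + 8 = (-59049) + (-2187) + (-45) + (8) = -61273; answer -61273
Part 2: W1 = -61273; c = 34; cross terms: (19*29 - -18*-19)=209, (-18*12 - 34*29)=-1202, (34*-19 - 19*12)=-874; twice the area = |-1867| = 1867; area = 1867/2; answer 1867/2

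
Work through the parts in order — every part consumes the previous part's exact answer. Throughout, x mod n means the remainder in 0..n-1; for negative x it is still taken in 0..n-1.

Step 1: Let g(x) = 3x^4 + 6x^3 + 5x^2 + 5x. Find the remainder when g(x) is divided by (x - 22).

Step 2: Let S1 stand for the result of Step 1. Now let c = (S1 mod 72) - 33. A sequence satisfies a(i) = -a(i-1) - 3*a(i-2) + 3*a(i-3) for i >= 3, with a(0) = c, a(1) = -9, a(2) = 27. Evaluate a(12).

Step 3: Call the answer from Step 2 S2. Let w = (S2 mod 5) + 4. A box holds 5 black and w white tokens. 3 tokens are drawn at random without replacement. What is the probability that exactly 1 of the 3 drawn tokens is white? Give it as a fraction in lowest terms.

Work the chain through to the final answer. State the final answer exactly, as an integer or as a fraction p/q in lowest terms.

Step 1: remainder = value at the root: 3*(22)^4 + 6*(22)^3 + 5*(22)^2 + 5*(22)^1 = (702768) + (63888) + (2420) + (110) = 769186; answer 769186
Step 2: S1 = 769186; c = -23; a(3) = -1*(27) - 3*(-9) + 3*(-23) = -69; iterating: a(3)=-69, a(4)=-39, a(5)=327, a(6)=-417, a(7)=-681, a(8)=2913, a(9)=-2121, a(10)=-8661, a(11)=23763, a(12)=-4143; answer -4143
Step 3: S2 = -4143; w = 6; total draws C(11,3) = 165; favorable C(6,1)*C(5,2) = 60; P = 4/11; answer 4/11

4/11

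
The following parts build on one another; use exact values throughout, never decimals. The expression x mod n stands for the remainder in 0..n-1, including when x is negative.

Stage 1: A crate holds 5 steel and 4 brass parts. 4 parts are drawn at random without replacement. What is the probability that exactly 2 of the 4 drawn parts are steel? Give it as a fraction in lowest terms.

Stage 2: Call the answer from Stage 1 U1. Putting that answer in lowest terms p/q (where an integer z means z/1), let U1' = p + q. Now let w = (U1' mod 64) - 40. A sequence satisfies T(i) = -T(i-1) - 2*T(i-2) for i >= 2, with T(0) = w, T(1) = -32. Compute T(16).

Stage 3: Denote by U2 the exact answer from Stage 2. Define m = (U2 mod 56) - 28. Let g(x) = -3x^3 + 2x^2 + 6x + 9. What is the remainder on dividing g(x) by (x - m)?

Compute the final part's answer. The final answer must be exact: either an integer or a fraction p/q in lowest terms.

Stage 1: total draws C(9,4) = 126; favorable C(5,2)*C(4,2) = 60; P = 10/21; answer 10/21
Stage 2: U1 = 10/21; threaded value p + q = 31; w = -9; T(2) = -1*(-32) - 2*(-9) = 50; iterating: T(2)=50, T(3)=14, T(4)=-114, T(5)=86, T(6)=142, T(7)=-314, T(8)=30, T(9)=598, T(10)=-658, T(11)=-538, T(12)=1854, T(13)=-778, T(14)=-2930, T(15)=4486, T(16)=1374; answer 1374
Stage 3: U2 = 1374; m = 2; remainder = value at the root: -3*(2)^3 + 2*(2)^2 + 6*(2)^1 + 9 = (-24) + (8) + (12) + (9) = 5; answer 5

5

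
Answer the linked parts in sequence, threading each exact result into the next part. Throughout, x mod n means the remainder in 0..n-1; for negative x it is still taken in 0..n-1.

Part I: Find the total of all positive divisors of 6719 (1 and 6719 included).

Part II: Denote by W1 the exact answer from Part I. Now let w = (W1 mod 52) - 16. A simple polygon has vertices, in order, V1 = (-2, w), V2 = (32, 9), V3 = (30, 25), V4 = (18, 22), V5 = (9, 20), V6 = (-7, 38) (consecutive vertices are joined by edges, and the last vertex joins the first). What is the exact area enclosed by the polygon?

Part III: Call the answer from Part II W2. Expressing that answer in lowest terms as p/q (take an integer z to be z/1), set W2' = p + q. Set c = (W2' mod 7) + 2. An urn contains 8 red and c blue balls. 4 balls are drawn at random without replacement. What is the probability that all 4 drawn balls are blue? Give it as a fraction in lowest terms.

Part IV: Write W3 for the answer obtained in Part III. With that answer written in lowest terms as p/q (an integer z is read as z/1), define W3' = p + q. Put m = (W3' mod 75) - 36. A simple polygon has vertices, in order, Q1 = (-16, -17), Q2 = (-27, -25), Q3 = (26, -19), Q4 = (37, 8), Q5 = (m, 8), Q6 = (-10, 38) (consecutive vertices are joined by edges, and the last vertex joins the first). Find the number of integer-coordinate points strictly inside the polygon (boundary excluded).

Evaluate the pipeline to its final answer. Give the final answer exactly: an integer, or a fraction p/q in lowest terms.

Part I: 6719 is prime, so its only divisors are 1 and 6719; sigma = 1 + 6719 = 6720; answer 6720
Part II: W1 = 6720; w = -4; cross terms: (-2*9 - 32*-4)=110, (32*25 - 30*9)=530, (30*22 - 18*25)=210, (18*20 - 9*22)=162, (9*38 - -7*20)=482, (-7*-4 - -2*38)=104; twice the area = |1598| = 1598; area = 799; answer 799
Part III: W2 = 799; threaded value p + q = 800; c = 4; total draws C(12,4) = 495; favorable C(4,4) = 1; P = 1/495; answer 1/495
Part IV: W3 = 1/495; threaded value p + q = 496; m = 10; cross terms: (-16*-25 - -27*-17)=-59, (-27*-19 - 26*-25)=1163, (26*8 - 37*-19)=911, (37*8 - 10*8)=216, (10*38 - -10*8)=460, (-10*-17 - -16*38)=778; twice the area = |3469| = 3469; area = 3469/2; boundary points = 1 + 1 + 1 + 27 + 10 + 1 = 41; strictly interior points = area - boundary/2 + 1 = 1715; answer 1715

1715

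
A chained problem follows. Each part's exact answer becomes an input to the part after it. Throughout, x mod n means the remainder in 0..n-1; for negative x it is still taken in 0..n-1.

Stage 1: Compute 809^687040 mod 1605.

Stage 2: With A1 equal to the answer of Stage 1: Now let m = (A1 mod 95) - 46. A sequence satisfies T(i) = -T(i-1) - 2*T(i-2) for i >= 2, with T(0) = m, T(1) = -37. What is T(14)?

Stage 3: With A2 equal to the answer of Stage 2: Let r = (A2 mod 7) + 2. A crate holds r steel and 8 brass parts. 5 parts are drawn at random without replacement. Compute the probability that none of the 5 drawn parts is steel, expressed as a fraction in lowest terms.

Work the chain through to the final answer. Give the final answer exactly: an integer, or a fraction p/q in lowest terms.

4/33

Stage 1: squarings mod 1605: 809^1=809, 809^2=1246, 809^4=481, 809^8=241, 809^16=301, 809^32=721, 809^64=1426, 809^128=1546, 809^256=271, 809^512=1216, 809^1024=451, 809^2048=1171, 809^4096=571, 809^8192=226, 809^16384=1321, 809^32768=406, 809^65536=1126, 809^131072=1531, 809^262144=661, 809^524288=361; 809^687040 = 809^64 * 809^128 * 809^256 * 809^512 * 809^2048 * 809^4096 * 809^8192 * 809^16384 * 809^131072 * 809^524288 = 796 (mod 1605); answer 796
Stage 2: A1 = 796; m = -10; T(2) = -1*(-37) - 2*(-10) = 57; iterating: T(2)=57, T(3)=17, T(4)=-131, T(5)=97, T(6)=165, T(7)=-359, T(8)=29, T(9)=689, T(10)=-747, T(11)=-631, T(12)=2125, T(13)=-863, T(14)=-3387; answer -3387
Stage 3: A2 = -3387; r = 3; total draws C(11,5) = 462; favorable C(8,5) = 56; P = 4/33; answer 4/33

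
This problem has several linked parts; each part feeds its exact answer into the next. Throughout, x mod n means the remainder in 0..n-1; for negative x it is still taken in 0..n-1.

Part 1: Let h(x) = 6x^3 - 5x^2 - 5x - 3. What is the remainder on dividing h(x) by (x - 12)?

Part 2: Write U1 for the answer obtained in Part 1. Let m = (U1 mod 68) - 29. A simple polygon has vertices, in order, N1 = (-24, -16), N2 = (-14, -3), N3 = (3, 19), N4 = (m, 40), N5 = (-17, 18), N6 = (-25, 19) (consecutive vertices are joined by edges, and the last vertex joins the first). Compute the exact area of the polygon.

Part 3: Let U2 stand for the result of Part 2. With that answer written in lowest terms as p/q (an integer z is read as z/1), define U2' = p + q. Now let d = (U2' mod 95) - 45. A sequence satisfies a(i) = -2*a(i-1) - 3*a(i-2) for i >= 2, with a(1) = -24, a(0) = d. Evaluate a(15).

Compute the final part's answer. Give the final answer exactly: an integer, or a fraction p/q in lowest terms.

Part 1: remainder = value at the root: 6*(12)^3 - 5*(12)^2 - 5*(12)^1 - 3 = (10368) + (-720) + (-60) + (-3) = 9585; answer 9585
Part 2: U1 = 9585; m = 36; cross terms: (-24*-3 - -14*-16)=-152, (-14*19 - 3*-3)=-257, (3*40 - 36*19)=-564, (36*18 - -17*40)=1328, (-17*19 - -25*18)=127, (-25*-16 - -24*19)=856; twice the area = |1338| = 1338; area = 669; answer 669
Part 3: U2 = 669; threaded value p + q = 670; d = -40; a(2) = -2*(-24) - 3*(-40) = 168; iterating: a(2)=168, a(3)=-264, a(4)=24, a(5)=744, a(6)=-1560, a(7)=888, a(8)=2904, a(9)=-8472, a(10)=8232, a(11)=8952, a(12)=-42600, a(13)=58344, a(14)=11112, a(15)=-197256; answer -197256

-197256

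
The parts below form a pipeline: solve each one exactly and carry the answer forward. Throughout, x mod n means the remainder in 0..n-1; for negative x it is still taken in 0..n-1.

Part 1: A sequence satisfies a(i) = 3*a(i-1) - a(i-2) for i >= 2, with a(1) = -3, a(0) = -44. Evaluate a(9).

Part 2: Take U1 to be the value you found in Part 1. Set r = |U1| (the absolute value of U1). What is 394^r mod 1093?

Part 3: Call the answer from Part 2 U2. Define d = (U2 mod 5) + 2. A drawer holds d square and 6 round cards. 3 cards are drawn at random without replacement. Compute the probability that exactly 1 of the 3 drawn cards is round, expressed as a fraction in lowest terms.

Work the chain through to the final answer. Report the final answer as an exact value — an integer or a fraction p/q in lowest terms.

4/11

Part 1: a(2) = 3*(-3) - 1*(-44) = 35; iterating: a(2)=35, a(3)=108, a(4)=289, a(5)=759, a(6)=1988, a(7)=5205, a(8)=13627, a(9)=35676; answer 35676
Part 2: U1 = 35676; r = 35676; squarings mod 1093: 394^1=394, 394^2=30, 394^4=900, 394^8=87, 394^16=1011, 394^32=166, 394^64=231, 394^128=897, 394^256=161, 394^512=782, 394^1024=537, 394^2048=910, 394^4096=699, 394^8192=30, 394^16384=900, 394^32768=87; 394^35676 = 394^4 * 394^8 * 394^16 * 394^64 * 394^256 * 394^512 * 394^2048 * 394^32768 = 368 (mod 1093); answer 368
Part 3: U2 = 368; d = 5; total draws C(11,3) = 165; favorable C(6,1)*C(5,2) = 60; P = 4/11; answer 4/11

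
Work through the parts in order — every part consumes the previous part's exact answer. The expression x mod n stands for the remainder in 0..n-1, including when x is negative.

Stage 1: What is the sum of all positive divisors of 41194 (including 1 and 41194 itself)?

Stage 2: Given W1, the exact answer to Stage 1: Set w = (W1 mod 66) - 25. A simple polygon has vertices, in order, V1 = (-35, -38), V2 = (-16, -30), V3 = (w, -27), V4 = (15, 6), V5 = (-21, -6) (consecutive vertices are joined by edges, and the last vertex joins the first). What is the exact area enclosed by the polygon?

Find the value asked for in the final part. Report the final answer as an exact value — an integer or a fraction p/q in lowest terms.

Stage 1: 41194 = 2 * 43 * 479; sigma = (1 + 2) * (1 + 43) * (1 + 479) = 3 * 44 * 480 = 63360; answer 63360
Stage 2: W1 = 63360; w = -25; cross terms: (-35*-30 - -16*-38)=442, (-16*-27 - -25*-30)=-318, (-25*6 - 15*-27)=255, (15*-6 - -21*6)=36, (-21*-38 - -35*-6)=588; twice the area = |1003| = 1003; area = 1003/2; answer 1003/2

1003/2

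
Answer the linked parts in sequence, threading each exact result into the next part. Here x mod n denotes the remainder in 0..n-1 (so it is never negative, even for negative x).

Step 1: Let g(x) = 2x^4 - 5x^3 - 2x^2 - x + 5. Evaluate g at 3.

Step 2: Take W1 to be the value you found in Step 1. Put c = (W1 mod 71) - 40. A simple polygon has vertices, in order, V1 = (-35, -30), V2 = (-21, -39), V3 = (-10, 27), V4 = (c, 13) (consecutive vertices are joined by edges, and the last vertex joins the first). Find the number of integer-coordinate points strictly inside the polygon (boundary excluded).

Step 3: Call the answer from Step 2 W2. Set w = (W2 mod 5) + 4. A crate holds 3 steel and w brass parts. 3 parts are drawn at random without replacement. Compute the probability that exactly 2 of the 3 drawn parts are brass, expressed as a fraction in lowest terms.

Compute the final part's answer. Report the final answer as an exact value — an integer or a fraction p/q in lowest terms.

Step 1: 2*(3)^4 - 5*(3)^3 - 2*(3)^2 - 1*(3)^1 + 5 = (162) + (-135) + (-18) + (-3) + (5) = 11; answer 11
Step 2: W1 = 11; c = -29; cross terms: (-35*-39 - -21*-30)=735, (-21*27 - -10*-39)=-957, (-10*13 - -29*27)=653, (-29*-30 - -35*13)=1325; twice the area = |1756| = 1756; area = 878; boundary points = 1 + 11 + 1 + 1 = 14; strictly interior points = area - boundary/2 + 1 = 872; answer 872
Step 3: W2 = 872; w = 6; total draws C(9,3) = 84; favorable C(6,2)*C(3,1) = 45; P = 15/28; answer 15/28

15/28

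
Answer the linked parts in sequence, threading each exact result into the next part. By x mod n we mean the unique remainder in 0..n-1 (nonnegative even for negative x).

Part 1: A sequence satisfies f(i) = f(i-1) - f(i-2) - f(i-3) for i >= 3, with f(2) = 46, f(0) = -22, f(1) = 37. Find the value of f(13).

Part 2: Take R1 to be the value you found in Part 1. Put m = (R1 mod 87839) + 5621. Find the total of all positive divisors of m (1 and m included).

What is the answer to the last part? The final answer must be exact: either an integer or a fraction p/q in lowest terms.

Part 1: f(3) = 1*(46) - 1*(37) - 1*(-22) = 31; iterating: f(3)=31, f(4)=-52, f(5)=-129, f(6)=-108, f(7)=73, f(8)=310, f(9)=345, f(10)=-38, f(11)=-693, f(12)=-1000, f(13)=-269; answer -269
Part 2: R1 = -269; m = 93191; 93191 = 7 * 13313; sigma = (1 + 7) * (1 + 13313) = 8 * 13314 = 106512; answer 106512

106512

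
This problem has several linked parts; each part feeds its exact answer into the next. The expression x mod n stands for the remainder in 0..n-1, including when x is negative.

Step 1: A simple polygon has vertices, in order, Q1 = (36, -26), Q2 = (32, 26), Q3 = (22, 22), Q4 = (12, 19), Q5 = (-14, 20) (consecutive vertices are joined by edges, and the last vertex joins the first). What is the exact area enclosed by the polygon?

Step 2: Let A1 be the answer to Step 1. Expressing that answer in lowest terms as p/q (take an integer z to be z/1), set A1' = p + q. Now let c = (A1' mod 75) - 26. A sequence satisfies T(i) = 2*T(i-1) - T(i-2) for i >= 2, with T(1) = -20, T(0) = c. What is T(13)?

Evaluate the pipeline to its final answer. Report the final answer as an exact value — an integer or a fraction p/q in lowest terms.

-584

Step 1: cross terms: (36*26 - 32*-26)=1768, (32*22 - 22*26)=132, (22*19 - 12*22)=154, (12*20 - -14*19)=506, (-14*-26 - 36*20)=-356; twice the area = |2204| = 2204; area = 1102; answer 1102
Step 2: A1 = 1102; threaded value p + q = 1103; c = 27; T(2) = 2*(-20) - 1*(27) = -67; iterating: T(2)=-67, T(3)=-114, T(4)=-161, T(5)=-208, T(6)=-255, T(7)=-302, T(8)=-349, T(9)=-396, T(10)=-443, T(11)=-490, T(12)=-537, T(13)=-584; answer -584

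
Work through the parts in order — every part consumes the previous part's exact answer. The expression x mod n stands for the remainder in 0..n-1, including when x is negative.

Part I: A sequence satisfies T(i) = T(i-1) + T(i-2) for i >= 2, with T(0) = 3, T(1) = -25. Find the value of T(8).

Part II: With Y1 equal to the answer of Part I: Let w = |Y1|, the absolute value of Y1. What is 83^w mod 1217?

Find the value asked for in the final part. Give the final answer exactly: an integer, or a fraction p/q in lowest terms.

451

Part I: T(2) = 1*(-25) + 1*(3) = -22; iterating: T(2)=-22, T(3)=-47, T(4)=-69, T(5)=-116, T(6)=-185, T(7)=-301, T(8)=-486; answer -486
Part II: Y1 = -486; w = 486; squarings mod 1217: 83^1=83, 83^2=804, 83^4=189, 83^8=428, 83^16=634, 83^32=346, 83^64=450, 83^128=478, 83^256=905; 83^486 = 83^2 * 83^4 * 83^32 * 83^64 * 83^128 * 83^256 = 451 (mod 1217); answer 451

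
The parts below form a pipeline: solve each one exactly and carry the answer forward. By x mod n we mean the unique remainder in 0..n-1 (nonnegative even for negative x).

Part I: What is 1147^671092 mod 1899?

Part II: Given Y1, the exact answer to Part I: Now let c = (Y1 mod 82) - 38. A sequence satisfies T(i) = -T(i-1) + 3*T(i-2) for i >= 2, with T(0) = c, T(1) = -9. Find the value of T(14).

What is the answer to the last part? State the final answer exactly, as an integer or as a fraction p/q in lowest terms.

Part I: squarings mod 1899: 1147^1=1147, 1147^2=1501, 1147^4=787, 1147^8=295, 1147^16=1570, 1147^32=1897, 1147^64=4, 1147^128=16, 1147^256=256, 1147^512=970, 1147^1024=895, 1147^2048=1546, 1147^4096=1174, 1147^8192=1501, 1147^16384=787, 1147^32768=295, 1147^65536=1570, 1147^131072=1897, 1147^262144=4, 1147^524288=16; 1147^671092 = 1147^4 * 1147^16 * 1147^32 * 1147^64 * 1147^256 * 1147^1024 * 1147^2048 * 1147^4096 * 1147^8192 * 1147^131072 * 1147^524288 = 1750 (mod 1899); answer 1750
Part II: Y1 = 1750; c = -10; T(2) = -1*(-9) + 3*(-10) = -21; iterating: T(2)=-21, T(3)=-6, T(4)=-57, T(5)=39, T(6)=-210, T(7)=327, T(8)=-957, T(9)=1938, T(10)=-4809, T(11)=10623, T(12)=-25050, T(13)=56919, T(14)=-132069; answer -132069

-132069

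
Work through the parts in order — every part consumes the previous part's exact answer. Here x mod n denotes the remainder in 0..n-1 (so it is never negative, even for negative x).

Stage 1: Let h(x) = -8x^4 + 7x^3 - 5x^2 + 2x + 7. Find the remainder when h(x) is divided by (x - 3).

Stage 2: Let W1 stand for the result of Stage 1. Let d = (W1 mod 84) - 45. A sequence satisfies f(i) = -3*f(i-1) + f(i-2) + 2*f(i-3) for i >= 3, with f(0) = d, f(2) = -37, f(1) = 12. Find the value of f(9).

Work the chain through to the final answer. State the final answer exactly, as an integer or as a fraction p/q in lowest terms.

52267

Stage 1: remainder = value at the root: -8*(3)^4 + 7*(3)^3 - 5*(3)^2 + 2*(3)^1 + 7 = (-648) + (189) + (-45) + (6) + (7) = -491; answer -491
Stage 2: W1 = -491; d = -32; f(3) = -3*(-37) + 1*(12) + 2*(-32) = 59; iterating: f(3)=59, f(4)=-190, f(5)=555, f(6)=-1737, f(7)=5386, f(8)=-16785, f(9)=52267; answer 52267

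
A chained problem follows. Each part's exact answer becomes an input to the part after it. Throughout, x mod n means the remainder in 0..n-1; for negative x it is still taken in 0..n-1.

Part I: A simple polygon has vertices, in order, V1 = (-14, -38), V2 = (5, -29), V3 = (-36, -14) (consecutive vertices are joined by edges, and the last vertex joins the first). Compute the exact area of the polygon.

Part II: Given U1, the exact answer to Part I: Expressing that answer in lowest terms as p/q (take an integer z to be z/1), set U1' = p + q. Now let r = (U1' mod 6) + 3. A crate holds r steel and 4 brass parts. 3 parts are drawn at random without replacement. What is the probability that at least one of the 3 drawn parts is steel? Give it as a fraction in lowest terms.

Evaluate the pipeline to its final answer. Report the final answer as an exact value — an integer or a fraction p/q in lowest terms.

161/165

Part I: cross terms: (-14*-29 - 5*-38)=596, (5*-14 - -36*-29)=-1114, (-36*-38 - -14*-14)=1172; twice the area = |654| = 654; area = 327; answer 327
Part II: U1 = 327; threaded value p + q = 328; r = 7; total draws C(11,3) = 165; complement C(4,3) = 4; favorable 165 - 4 = 161; P = 161/165; answer 161/165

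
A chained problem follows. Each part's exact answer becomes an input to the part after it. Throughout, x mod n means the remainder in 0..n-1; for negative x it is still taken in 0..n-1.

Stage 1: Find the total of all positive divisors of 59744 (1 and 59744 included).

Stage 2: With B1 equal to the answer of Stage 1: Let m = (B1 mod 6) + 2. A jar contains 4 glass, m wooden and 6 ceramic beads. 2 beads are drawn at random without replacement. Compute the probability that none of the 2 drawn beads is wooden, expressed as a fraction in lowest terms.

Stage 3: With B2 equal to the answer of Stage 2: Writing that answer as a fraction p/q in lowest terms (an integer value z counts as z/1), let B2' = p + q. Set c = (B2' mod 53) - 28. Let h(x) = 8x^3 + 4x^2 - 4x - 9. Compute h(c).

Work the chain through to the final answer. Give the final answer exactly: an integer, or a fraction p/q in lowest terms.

6111

Stage 1: 59744 = 2^5 * 1867; sigma = (1 + 2 + 4 + 8 + 16 + 32) * (1 + 1867) = 63 * 1868 = 117684; answer 117684
Stage 2: B1 = 117684; m = 2; total draws C(12,2) = 66; favorable C(10,2) = 45; P = 15/22; answer 15/22
Stage 3: B2 = 15/22; threaded value p + q = 37; c = 9; 8*(9)^3 + 4*(9)^2 - 4*(9)^1 - 9 = (5832) + (324) + (-36) + (-9) = 6111; answer 6111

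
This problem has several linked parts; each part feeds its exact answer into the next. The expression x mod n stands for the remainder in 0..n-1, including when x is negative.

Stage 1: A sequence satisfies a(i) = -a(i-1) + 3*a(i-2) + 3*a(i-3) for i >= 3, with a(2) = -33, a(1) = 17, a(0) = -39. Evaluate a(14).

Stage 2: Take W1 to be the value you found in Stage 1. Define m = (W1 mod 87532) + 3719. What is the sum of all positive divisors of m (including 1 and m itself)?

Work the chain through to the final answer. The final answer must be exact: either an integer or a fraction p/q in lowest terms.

Stage 1: a(3) = -1*(-33) + 3*(17) + 3*(-39) = -33; iterating: a(3)=-33, a(4)=-15, a(5)=-183, a(6)=39, a(7)=-633, a(8)=201, a(9)=-1983, a(10)=687, a(11)=-6033, a(12)=2145, a(13)=-18183, a(14)=6519; answer 6519
Stage 2: W1 = 6519; m = 10238; 10238 = 2 * 5119; sigma = (1 + 2) * (1 + 5119) = 3 * 5120 = 15360; answer 15360

15360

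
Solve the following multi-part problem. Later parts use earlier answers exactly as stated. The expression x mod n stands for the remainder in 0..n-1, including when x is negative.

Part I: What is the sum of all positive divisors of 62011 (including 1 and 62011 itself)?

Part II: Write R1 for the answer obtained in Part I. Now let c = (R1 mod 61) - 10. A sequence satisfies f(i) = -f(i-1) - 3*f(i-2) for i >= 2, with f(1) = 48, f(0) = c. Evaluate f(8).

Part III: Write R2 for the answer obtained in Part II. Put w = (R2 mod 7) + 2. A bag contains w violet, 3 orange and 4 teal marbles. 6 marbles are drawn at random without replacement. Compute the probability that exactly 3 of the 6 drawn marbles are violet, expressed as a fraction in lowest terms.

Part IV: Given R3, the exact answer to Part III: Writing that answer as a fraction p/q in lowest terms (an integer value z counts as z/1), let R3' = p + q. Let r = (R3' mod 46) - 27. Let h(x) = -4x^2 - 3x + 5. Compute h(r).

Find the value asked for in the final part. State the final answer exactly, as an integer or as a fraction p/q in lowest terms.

Part I: 62011 is prime, so its only divisors are 1 and 62011; sigma = 1 + 62011 = 62012; answer 62012
Part II: R1 = 62012; c = 26; f(2) = -1*(48) - 3*(26) = -126; iterating: f(2)=-126, f(3)=-18, f(4)=396, f(5)=-342, f(6)=-846, f(7)=1872, f(8)=666; answer 666
Part III: R2 = 666; w = 3; total draws C(10,6) = 210; favorable C(3,3)*C(7,3) = 35; P = 1/6; answer 1/6
Part IV: R3 = 1/6; threaded value p + q = 7; r = -20; -4*(-20)^2 - 3*(-20)^1 + 5 = (-1600) + (60) + (5) = -1535; answer -1535

-1535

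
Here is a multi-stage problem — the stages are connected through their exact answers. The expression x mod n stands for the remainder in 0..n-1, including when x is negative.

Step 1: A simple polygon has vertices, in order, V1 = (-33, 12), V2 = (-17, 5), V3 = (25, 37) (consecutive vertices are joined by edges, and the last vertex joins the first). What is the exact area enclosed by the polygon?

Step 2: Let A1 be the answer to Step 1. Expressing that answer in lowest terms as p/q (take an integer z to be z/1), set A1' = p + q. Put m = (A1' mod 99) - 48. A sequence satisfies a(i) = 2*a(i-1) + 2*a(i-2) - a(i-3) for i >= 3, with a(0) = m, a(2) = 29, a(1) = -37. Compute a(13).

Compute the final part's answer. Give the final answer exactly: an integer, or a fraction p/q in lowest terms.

718379

Step 1: cross terms: (-33*5 - -17*12)=39, (-17*37 - 25*5)=-754, (25*12 - -33*37)=1521; twice the area = |806| = 806; area = 403; answer 403
Step 2: A1 = 403; threaded value p + q = 404; m = -40; a(3) = 2*(29) + 2*(-37) - 1*(-40) = 24; iterating: a(3)=24, a(4)=143, a(5)=305, a(6)=872, a(7)=2211, a(8)=5861, a(9)=15272, a(10)=40055, a(11)=104793, a(12)=274424, a(13)=718379; answer 718379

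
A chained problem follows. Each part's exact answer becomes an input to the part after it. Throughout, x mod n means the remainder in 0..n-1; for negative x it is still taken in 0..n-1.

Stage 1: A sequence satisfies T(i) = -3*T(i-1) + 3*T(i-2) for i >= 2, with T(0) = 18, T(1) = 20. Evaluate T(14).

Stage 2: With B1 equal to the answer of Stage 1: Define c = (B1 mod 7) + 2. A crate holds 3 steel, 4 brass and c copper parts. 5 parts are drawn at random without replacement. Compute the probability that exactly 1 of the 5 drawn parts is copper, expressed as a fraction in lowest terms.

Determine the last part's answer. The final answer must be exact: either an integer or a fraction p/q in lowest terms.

10/33

Stage 1: T(2) = -3*(20) + 3*(18) = -6; iterating: T(2)=-6, T(3)=78, T(4)=-252, T(5)=990, T(6)=-3726, T(7)=14148, T(8)=-53622, T(9)=203310, T(10)=-770796, T(11)=2922318, T(12)=-11079342, T(13)=42004980, T(14)=-159252966; answer -159252966
Stage 2: B1 = -159252966; c = 4; total draws C(11,5) = 462; favorable C(4,1)*C(7,4) = 140; P = 10/33; answer 10/33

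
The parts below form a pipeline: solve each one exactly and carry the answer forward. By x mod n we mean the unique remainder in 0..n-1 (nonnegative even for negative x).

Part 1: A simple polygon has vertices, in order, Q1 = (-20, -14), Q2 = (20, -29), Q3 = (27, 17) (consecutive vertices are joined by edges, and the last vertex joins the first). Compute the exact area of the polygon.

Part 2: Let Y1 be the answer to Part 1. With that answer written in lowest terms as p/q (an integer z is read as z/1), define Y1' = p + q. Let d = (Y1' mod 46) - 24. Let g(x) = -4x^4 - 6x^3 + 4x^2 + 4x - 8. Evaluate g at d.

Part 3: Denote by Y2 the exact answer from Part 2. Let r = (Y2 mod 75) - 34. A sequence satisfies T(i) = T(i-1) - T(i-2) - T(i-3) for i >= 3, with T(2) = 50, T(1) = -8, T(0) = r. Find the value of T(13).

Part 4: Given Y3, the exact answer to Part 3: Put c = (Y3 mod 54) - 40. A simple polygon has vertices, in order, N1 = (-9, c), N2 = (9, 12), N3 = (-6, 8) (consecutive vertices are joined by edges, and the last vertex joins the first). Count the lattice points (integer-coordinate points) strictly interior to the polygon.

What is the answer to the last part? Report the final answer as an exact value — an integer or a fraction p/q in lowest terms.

Part 1: cross terms: (-20*-29 - 20*-14)=860, (20*17 - 27*-29)=1123, (27*-14 - -20*17)=-38; twice the area = |1945| = 1945; area = 1945/2; answer 1945/2
Part 2: Y1 = 1945/2; threaded value p + q = 1947; d = -9; -4*(-9)^4 - 6*(-9)^3 + 4*(-9)^2 + 4*(-9)^1 - 8 = (-26244) + (4374) + (324) + (-36) + (-8) = -21590; answer -21590
Part 3: Y2 = -21590; r = -24; T(3) = 1*(50) - 1*(-8) - 1*(-24) = 82; iterating: T(3)=82, T(4)=40, T(5)=-92, T(6)=-214, T(7)=-162, T(8)=144, T(9)=520, T(10)=538, T(11)=-126, T(12)=-1184, T(13)=-1596; answer -1596
Part 4: Y3 = -1596; c = -16; cross terms: (-9*12 - 9*-16)=36, (9*8 - -6*12)=144, (-6*-16 - -9*8)=168; twice the area = |348| = 348; area = 174; boundary points = 2 + 1 + 3 = 6; strictly interior points = area - boundary/2 + 1 = 172; answer 172

172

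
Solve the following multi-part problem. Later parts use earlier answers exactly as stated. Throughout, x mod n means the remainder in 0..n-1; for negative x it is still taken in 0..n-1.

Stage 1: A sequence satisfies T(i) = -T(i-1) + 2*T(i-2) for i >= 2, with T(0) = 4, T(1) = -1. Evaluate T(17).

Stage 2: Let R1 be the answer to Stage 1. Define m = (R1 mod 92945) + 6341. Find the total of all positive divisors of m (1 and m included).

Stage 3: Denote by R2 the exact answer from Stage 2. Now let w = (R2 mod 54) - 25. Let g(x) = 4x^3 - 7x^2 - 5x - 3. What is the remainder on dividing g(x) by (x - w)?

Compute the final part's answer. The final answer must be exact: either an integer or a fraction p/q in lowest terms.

Stage 1: T(2) = -1*(-1) + 2*(4) = 9; iterating: T(2)=9, T(3)=-11, T(4)=29, T(5)=-51, T(6)=109, T(7)=-211, T(8)=429, T(9)=-851, T(10)=1709, T(11)=-3411, T(12)=6829, T(13)=-13651, T(14)=27309, T(15)=-54611, T(16)=109229, T(17)=-218451; answer -218451
Stage 2: R1 = -218451; m = 66725; 66725 = 5^2 * 17 * 157; sigma = (1 + 5 + 25) * (1 + 17) * (1 + 157) = 31 * 18 * 158 = 88164; answer 88164
Stage 3: R2 = 88164; w = 11; remainder = value at the root: 4*(11)^3 - 7*(11)^2 - 5*(11)^1 - 3 = (5324) + (-847) + (-55) + (-3) = 4419; answer 4419

4419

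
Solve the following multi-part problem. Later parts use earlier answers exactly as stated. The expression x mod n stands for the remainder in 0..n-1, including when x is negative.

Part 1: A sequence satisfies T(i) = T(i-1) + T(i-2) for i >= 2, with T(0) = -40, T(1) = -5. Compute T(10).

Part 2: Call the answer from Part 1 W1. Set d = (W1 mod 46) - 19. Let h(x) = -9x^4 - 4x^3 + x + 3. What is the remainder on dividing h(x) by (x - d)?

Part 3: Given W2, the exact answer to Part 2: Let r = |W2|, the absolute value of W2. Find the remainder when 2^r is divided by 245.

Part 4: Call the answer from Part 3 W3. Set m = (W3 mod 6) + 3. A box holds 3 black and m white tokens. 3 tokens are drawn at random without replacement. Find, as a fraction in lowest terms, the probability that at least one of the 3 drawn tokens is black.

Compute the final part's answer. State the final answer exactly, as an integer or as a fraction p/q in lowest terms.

23/28

Part 1: T(2) = 1*(-5) + 1*(-40) = -45; iterating: T(2)=-45, T(3)=-50, T(4)=-95, T(5)=-145, T(6)=-240, T(7)=-385, T(8)=-625, T(9)=-1010, T(10)=-1635; answer -1635
Part 2: W1 = -1635; d = 2; remainder = value at the root: -9*(2)^4 - 4*(2)^3 + 1*(2)^1 + 3 = (-144) + (-32) + (2) + (3) = -171; answer -171
Part 3: W2 = -171; r = 171; squarings mod 245: 2^1=2, 2^2=4, 2^4=16, 2^8=11, 2^16=121, 2^32=186, 2^64=51, 2^128=151; 2^171 = 2^1 * 2^2 * 2^8 * 2^32 * 2^128 = 8 (mod 245); answer 8
Part 4: W3 = 8; m = 5; total draws C(8,3) = 56; complement C(5,3) = 10; favorable 56 - 10 = 46; P = 23/28; answer 23/28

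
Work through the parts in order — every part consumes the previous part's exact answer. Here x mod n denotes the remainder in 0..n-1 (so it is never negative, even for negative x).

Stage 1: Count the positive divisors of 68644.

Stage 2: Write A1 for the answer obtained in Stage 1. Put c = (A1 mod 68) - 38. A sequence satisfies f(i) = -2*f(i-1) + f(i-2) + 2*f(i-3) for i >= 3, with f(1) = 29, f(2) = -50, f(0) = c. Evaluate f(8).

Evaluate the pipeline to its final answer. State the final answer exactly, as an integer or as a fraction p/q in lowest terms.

Stage 1: 68644 = 2^2 * 131^2; number of divisors = (2+1) * (2+1) = 9; answer 9
Stage 2: A1 = 9; c = -29; f(3) = -2*(-50) + 1*(29) + 2*(-29) = 71; iterating: f(3)=71, f(4)=-134, f(5)=239, f(6)=-470, f(7)=911, f(8)=-1814; answer -1814

-1814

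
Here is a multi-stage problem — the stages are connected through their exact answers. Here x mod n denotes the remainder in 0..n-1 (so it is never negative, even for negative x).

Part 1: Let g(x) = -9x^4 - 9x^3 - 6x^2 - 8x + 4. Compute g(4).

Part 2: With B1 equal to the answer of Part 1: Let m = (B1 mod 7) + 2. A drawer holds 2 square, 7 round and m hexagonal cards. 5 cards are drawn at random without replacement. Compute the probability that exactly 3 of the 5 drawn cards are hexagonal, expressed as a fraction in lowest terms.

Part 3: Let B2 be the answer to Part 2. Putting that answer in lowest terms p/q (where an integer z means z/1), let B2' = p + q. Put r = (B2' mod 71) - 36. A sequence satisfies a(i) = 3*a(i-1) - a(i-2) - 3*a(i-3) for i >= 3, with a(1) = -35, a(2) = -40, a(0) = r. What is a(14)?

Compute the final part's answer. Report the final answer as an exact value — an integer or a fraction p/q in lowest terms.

-74812

Part 1: -9*(4)^4 - 9*(4)^3 - 6*(4)^2 - 8*(4)^1 + 4 = (-2304) + (-576) + (-96) + (-32) + (4) = -3004; answer -3004
Part 2: B1 = -3004; m = 8; total draws C(17,5) = 6188; favorable C(8,3)*C(9,2) = 2016; P = 72/221; answer 72/221
Part 3: B2 = 72/221; threaded value p + q = 293; r = -27; a(3) = 3*(-40) - 1*(-35) - 3*(-27) = -4; iterating: a(3)=-4, a(4)=133, a(5)=523, a(6)=1448, a(7)=3422, a(8)=7249, a(9)=13981, a(10)=24428, a(11)=37556, a(12)=46297, a(13)=28051, a(14)=-74812; answer -74812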